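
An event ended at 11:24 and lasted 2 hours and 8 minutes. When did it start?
Starting time: 11:24 = 684 total minutes past 12:00
Subtracting: 2 hours and 8 minutes = 128 minutes
684 - 128 = 556 minutes
= 9 hours and 16 minutes past 12:00 = 9:16

Final answer: 9:16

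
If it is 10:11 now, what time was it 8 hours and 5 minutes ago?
Starting time: 10:11 = 611 total minutes past 12:00
Subtracting: 8 hours and 5 minutes = 485 minutes
611 - 485 = 126 minutes
= 2 hours and 6 minutes past 12:00 = 2:06

Final answer: 2:06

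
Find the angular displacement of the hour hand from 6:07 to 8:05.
The hour hand moves 0.5 degrees per minute.
Time elapsed: 8:05 - 6:07 = 118 minutes
Angular displacement: 118 x 0.5 = 59 degrees

Final answer: 59 degrees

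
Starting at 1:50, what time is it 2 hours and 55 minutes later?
Starting time: 1:50
Adding 55 minutes to 50 minutes: 50 + 55 = 105 minutes = 1 hour and 45 minutes
Adding 2 hours: 1 + 2 + 1 (carry) = 4
Final time: 4:45

Final answer: 4:45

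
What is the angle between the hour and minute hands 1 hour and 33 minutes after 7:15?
First find the time 1 hour and 33 minutes after 7:15.
Total minutes: 7 x 60 + 15 + 1 x 60 + 33 = 528.
528 mod 720 = 528 minutes = 8:48.
Now compute the angle at 8:48:
Hour hand: 8 x 30 + 48 x 0.5 = 264 degrees
Minute hand: 48 x 6 = 288 degrees
Difference: |264 - 288| = 24 degrees
The angle is 24 degrees

Final answer: 24 degrees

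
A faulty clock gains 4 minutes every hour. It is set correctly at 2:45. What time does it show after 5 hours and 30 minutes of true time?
For every 60 true minutes, the faulty clock advances 60 + 4 = 64 minutes.
True elapsed: 5 hours and 30 minutes = 330 minutes.
Faulty clock advances: 330 x 64/60 = 352 minutes (drift: 22 minutes ahead).
Shown time: 2:45 + 352 minutes = 8:37.

Final answer: 8:37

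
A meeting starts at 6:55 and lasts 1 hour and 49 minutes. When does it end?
Starting time: 6:55
Adding 49 minutes to 55 minutes: 55 + 49 = 104 minutes = 1 hour and 44 minutes
Adding 1 hour: 6 + 1 + 1 (carry) = 8
Final time: 8:44

Final answer: 8:44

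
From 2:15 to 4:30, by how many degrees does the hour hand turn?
The hour hand moves 0.5 degrees per minute.
Time elapsed: 4:30 - 2:15 = 135 minutes
Angular displacement: 135 x 0.5 = 67.5 degrees

Final answer: 67.5 degrees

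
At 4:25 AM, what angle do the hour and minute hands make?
Hour hand position: 4 x 30 + 25 x 0.5 = 132.5 degrees
Minute hand position: 25 x 6 = 150 degrees
Difference: |132.5 - 150| = 17.5 degrees
The angle between the hands is 17.5 degrees

Final answer: 17.5 degrees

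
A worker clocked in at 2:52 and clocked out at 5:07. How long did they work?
From 2:52 to 5:07:
(5 x 60 + 7) - (2 x 60 + 52) = 307 - 172 = 135 minutes
= 2 hours and 15 minutes

Final answer: 2 hours and 15 minutes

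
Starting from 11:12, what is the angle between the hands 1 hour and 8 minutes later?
First find the time 1 hour and 8 minutes after 11:12.
Total minutes: 11 x 60 + 12 + 1 x 60 + 8 = 740.
740 mod 720 = 20 minutes = 12:20.
Now compute the angle at 12:20:
Hour hand: 0 x 30 + 20 x 0.5 = 10 degrees
Minute hand: 20 x 6 = 120 degrees
Difference: |10 - 120| = 110 degrees
The angle is 110 degrees

Final answer: 110 degrees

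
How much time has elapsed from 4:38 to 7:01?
From 4:38 to 7:01:
(7 x 60 + 1) - (4 x 60 + 38) = 421 - 278 = 143 minutes
= 2 hours and 23 minutes

Final answer: 2 hours and 23 minutes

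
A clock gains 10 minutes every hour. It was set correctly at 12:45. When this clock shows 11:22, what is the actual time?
For every 60 true minutes, the faulty clock advances 70 minutes, so 1 faulty-clock minute corresponds to 60/70 true minutes.
From 12:45 to 11:22 on the faulty dial is 637 minutes.
True elapsed: 637 x 60/70 = 546 minutes = 9 hours and 6 minutes.
True time: 12:45 + 9 hours and 6 minutes = 9:51.

Final answer: 9:51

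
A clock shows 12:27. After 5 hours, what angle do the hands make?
First find the time 5 hours after 12:27.
Total minutes: 12 x 60 + 27 + 5 x 60 + 0 = 1047.
1047 mod 720 = 327 minutes = 5:27.
Now compute the angle at 5:27:
Hour hand: 5 x 30 + 27 x 0.5 = 163.5 degrees
Minute hand: 27 x 6 = 162 degrees
Difference: |163.5 - 162| = 1.5 degrees
The angle is 1.5 degrees

Final answer: 1.5 degrees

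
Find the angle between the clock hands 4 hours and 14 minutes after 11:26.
First find the time 4 hours and 14 minutes after 11:26.
Total minutes: 11 x 60 + 26 + 4 x 60 + 14 = 940.
940 mod 720 = 220 minutes = 3:40.
Now compute the angle at 3:40:
Hour hand: 3 x 30 + 40 x 0.5 = 110 degrees
Minute hand: 40 x 6 = 240 degrees
Difference: |110 - 240| = 130 degrees
The angle is 130 degrees

Final answer: 130 degrees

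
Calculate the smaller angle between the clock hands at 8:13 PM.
Hour hand position: 8 x 30 + 13 x 0.5 = 246.5 degrees
Minute hand position: 13 x 6 = 78 degrees
Difference: |246.5 - 78| = 168.5 degrees
The angle between the hands is 168.5 degrees

Final answer: 168.5 degrees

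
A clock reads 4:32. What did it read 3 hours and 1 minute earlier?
Starting time: 4:32 = 272 total minutes past 12:00
Subtracting: 3 hours and 1 minute = 181 minutes
272 - 181 = 91 minutes
= 1 hour and 31 minutes past 12:00 = 1:31

Final answer: 1:31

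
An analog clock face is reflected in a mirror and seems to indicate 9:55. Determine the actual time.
Reflection across the vertical (12-6) axis maps a hand at angle A degrees to (360 - A) degrees, which sends a reading of T minutes past 12:00 to (720 - T) minutes past 12:00.
Mirror reads 9:55 = 595 minutes past 12:00.
Actual time: (720 - 595) mod 720 = 125 minutes = 2:05.

Final answer: 2:05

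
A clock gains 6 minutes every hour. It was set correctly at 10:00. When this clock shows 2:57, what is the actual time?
For every 60 true minutes, the faulty clock advances 66 minutes, so 1 faulty-clock minute corresponds to 60/66 true minutes.
From 10:00 to 2:57 on the faulty dial is 297 minutes.
True elapsed: 297 x 60/66 = 270 minutes = 4 hours and 30 minutes.
True time: 10:00 + 4 hours and 30 minutes = 2:30.

Final answer: 2:30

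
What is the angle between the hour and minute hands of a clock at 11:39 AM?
Hour hand position: 11 x 30 + 39 x 0.5 = 349.5 degrees
Minute hand position: 39 x 6 = 234 degrees
Difference: |349.5 - 234| = 115.5 degrees
The angle between the hands is 115.5 degrees

Final answer: 115.5 degrees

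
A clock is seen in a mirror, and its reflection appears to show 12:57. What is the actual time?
Reflection across the vertical (12-6) axis maps a hand at angle A degrees to (360 - A) degrees, which sends a reading of T minutes past 12:00 to (720 - T) minutes past 12:00.
Mirror reads 12:57 = 57 minutes past 12:00.
Actual time: (720 - 57) mod 720 = 663 minutes = 11:03.

Final answer: 11:03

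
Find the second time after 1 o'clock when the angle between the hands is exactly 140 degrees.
At t minutes past 1:00, the hour hand is at 30 x 1 + 0.5t degrees and the minute hand is at 6t degrees.
The smaller angle between them is 140 degrees when |30H - 5.5t| = 140 or |30H - 5.5t| = 220.
With H = 1, solve 30 x 1 - 5.5t = +/- target for each target:
  t = (30 x 1 - 140) / 5.5 = -20 (outside (0, 60))
  t = (30 x 1 + 140) / 5.5 = 30.91
  t = (30 x 1 - 220) / 5.5 = -34.55 (outside (0, 60))
  t = (30 x 1 + 220) / 5.5 = 45.45
Valid solutions in (0, 60): {30.91, 45.45} minutes.
The second occurrence is t = 45.45 minutes.
The hands form a 140-degree angle at 45.45 minutes past 1:00.

Final answer: 45.45 minutes past 1:00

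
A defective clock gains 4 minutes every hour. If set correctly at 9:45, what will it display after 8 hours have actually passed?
For every 60 true minutes, the faulty clock advances 60 + 4 = 64 minutes.
True elapsed: 8 hours = 480 minutes.
Faulty clock advances: 480 x 64/60 = 512 minutes (drift: 32 minutes ahead).
Shown time: 9:45 + 512 minutes = 6:17.

Final answer: 6:17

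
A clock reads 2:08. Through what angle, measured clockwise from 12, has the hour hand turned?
The hour hand moves 30 degrees per hour and 0.5 degrees per minute.
At 2:08: (2) x 30 + 8 x 0.5 = 60 + 4 = 64 degrees

Final answer: 64 degrees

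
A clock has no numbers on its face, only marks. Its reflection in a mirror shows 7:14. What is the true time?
Reflection across the vertical (12-6) axis maps a hand at angle A degrees to (360 - A) degrees, which sends a reading of T minutes past 12:00 to (720 - T) minutes past 12:00.
Mirror reads 7:14 = 434 minutes past 12:00.
Actual time: (720 - 434) mod 720 = 286 minutes = 4:46.

Final answer: 4:46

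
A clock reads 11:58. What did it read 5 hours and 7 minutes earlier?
Starting time: 11:58 = 718 total minutes past 12:00
Subtracting: 5 hours and 7 minutes = 307 minutes
718 - 307 = 411 minutes
= 6 hours and 51 minutes past 12:00 = 6:51

Final answer: 6:51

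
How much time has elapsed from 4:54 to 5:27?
From 4:54 to 5:27:
(5 x 60 + 27) - (4 x 60 + 54) = 327 - 294 = 33 minutes
= 33 minutes

Final answer: 33 minutes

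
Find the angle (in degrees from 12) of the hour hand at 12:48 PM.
The hour hand moves 30 degrees per hour and 0.5 degrees per minute.
At 12:48: (0) x 30 + 48 x 0.5 = 0 + 24 = 24 degrees

Final answer: 24 degrees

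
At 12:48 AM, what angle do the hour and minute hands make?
Hour hand position: 0 x 30 + 48 x 0.5 = 24 degrees
Minute hand position: 48 x 6 = 288 degrees
Difference: |24 - 288| = 264 degrees
Since 264 > 180, the smaller angle is 360 - 264 = 96 degrees

Final answer: 96 degrees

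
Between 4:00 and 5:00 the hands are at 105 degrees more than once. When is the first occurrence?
At t minutes past 4:00, the hour hand is at 30 x 4 + 0.5t degrees and the minute hand is at 6t degrees.
The smaller angle between them is 105 degrees when |30H - 5.5t| = 105 or |30H - 5.5t| = 255.
With H = 4, solve 30 x 4 - 5.5t = +/- target for each target:
  t = (30 x 4 - 105) / 5.5 = 2.73
  t = (30 x 4 + 105) / 5.5 = 40.91
  t = (30 x 4 - 255) / 5.5 = -24.55 (outside (0, 60))
  t = (30 x 4 + 255) / 5.5 = 68.18 (outside (0, 60))
Valid solutions in (0, 60): {2.73, 40.91} minutes.
The first occurrence is t = 2.73 minutes.
The hands form a 105-degree angle at 2.73 minutes past 4:00.

Final answer: 2.73 minutes past 4:00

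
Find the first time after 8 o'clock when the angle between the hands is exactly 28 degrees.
At t minutes past 8:00, the hour hand is at 30 x 8 + 0.5t degrees and the minute hand is at 6t degrees.
The smaller angle between them is 28 degrees when |30H - 5.5t| = 28 or |30H - 5.5t| = 332.
With H = 8, solve 30 x 8 - 5.5t = +/- target for each target:
  t = (30 x 8 - 28) / 5.5 = 38.55
  t = (30 x 8 + 28) / 5.5 = 48.73
  t = (30 x 8 - 332) / 5.5 = -16.73 (outside (0, 60))
  t = (30 x 8 + 332) / 5.5 = 104 (outside (0, 60))
Valid solutions in (0, 60): {38.55, 48.73} minutes.
The first occurrence is t = 38.55 minutes.
The hands form a 28-degree angle at 38.55 minutes past 8:00.

Final answer: 38.55 minutes past 8:00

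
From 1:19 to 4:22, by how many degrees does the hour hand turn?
The hour hand moves 0.5 degrees per minute.
Time elapsed: 4:22 - 1:19 = 183 minutes
Angular displacement: 183 x 0.5 = 91.5 degrees

Final answer: 91.5 degrees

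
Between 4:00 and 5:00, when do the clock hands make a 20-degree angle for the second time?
At t minutes past 4:00, the hour hand is at 30 x 4 + 0.5t degrees and the minute hand is at 6t degrees.
The smaller angle between them is 20 degrees when |30H - 5.5t| = 20 or |30H - 5.5t| = 340.
With H = 4, solve 30 x 4 - 5.5t = +/- target for each target:
  t = (30 x 4 - 20) / 5.5 = 18.18
  t = (30 x 4 + 20) / 5.5 = 25.45
  t = (30 x 4 - 340) / 5.5 = -40 (outside (0, 60))
  t = (30 x 4 + 340) / 5.5 = 83.64 (outside (0, 60))
Valid solutions in (0, 60): {18.18, 25.45} minutes.
The second occurrence is t = 25.45 minutes.
The hands form a 20-degree angle at 25.45 minutes past 4:00.

Final answer: 25.45 minutes past 4:00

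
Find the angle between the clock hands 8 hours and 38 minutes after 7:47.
First find the time 8 hours and 38 minutes after 7:47.
Total minutes: 7 x 60 + 47 + 8 x 60 + 38 = 985.
985 mod 720 = 265 minutes = 4:25.
Now compute the angle at 4:25:
Hour hand: 4 x 30 + 25 x 0.5 = 132.5 degrees
Minute hand: 25 x 6 = 150 degrees
Difference: |132.5 - 150| = 17.5 degrees
The angle is 17.5 degrees

Final answer: 17.5 degrees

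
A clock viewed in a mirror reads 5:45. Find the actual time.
Reflection across the vertical (12-6) axis maps a hand at angle A degrees to (360 - A) degrees, which sends a reading of T minutes past 12:00 to (720 - T) minutes past 12:00.
Mirror reads 5:45 = 345 minutes past 12:00.
Actual time: (720 - 345) mod 720 = 375 minutes = 6:15.

Final answer: 6:15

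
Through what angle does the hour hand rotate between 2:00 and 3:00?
The hour hand moves 0.5 degrees per minute.
Time elapsed: 3:00 - 2:00 = 60 minutes
Angular displacement: 60 x 0.5 = 30 degrees

Final answer: 30 degrees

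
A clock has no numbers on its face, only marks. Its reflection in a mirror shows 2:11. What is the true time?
Reflection across the vertical (12-6) axis maps a hand at angle A degrees to (360 - A) degrees, which sends a reading of T minutes past 12:00 to (720 - T) minutes past 12:00.
Mirror reads 2:11 = 131 minutes past 12:00.
Actual time: (720 - 131) mod 720 = 589 minutes = 9:49.

Final answer: 9:49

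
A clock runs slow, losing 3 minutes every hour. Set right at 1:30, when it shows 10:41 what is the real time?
For every 60 true minutes, the faulty clock advances 57 minutes, so 1 faulty-clock minute corresponds to 60/57 true minutes.
From 1:30 to 10:41 on the faulty dial is 551 minutes.
True elapsed: 551 x 60/57 = 580 minutes = 9 hours and 40 minutes.
True time: 1:30 + 9 hours and 40 minutes = 11:10.

Final answer: 11:10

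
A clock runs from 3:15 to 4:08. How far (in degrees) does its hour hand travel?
The hour hand moves 0.5 degrees per minute.
Time elapsed: 4:08 - 3:15 = 53 minutes
Angular displacement: 53 x 0.5 = 26.5 degrees

Final answer: 26.5 degrees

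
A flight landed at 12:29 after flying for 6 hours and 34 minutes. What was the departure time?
Starting time: 12:29 = 29 total minutes past 12:00
Subtracting: 6 hours and 34 minutes = 394 minutes
29 - 394 = -365 (negative, add 12 hours = 720) = 355 minutes
= 5 hours and 55 minutes past 12:00 = 5:55

Final answer: 5:55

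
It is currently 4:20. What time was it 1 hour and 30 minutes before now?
Starting time: 4:20 = 260 total minutes past 12:00
Subtracting: 1 hour and 30 minutes = 90 minutes
260 - 90 = 170 minutes
= 2 hours and 50 minutes past 12:00 = 2:50

Final answer: 2:50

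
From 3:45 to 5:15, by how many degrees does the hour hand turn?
The hour hand moves 0.5 degrees per minute.
Time elapsed: 5:15 - 3:45 = 90 minutes
Angular displacement: 90 x 0.5 = 45 degrees

Final answer: 45 degrees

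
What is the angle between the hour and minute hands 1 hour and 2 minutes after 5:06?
First find the time 1 hour and 2 minutes after 5:06.
Total minutes: 5 x 60 + 6 + 1 x 60 + 2 = 368.
368 mod 720 = 368 minutes = 6:08.
Now compute the angle at 6:08:
Hour hand: 6 x 30 + 8 x 0.5 = 184 degrees
Minute hand: 8 x 6 = 48 degrees
Difference: |184 - 48| = 136 degrees
The angle is 136 degrees

Final answer: 136 degrees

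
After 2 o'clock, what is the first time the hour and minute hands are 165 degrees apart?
At t minutes past 2:00, the hour hand is at 30 x 2 + 0.5t degrees and the minute hand is at 6t degrees.
The smaller angle between them is 165 degrees when |30H - 5.5t| = 165 or |30H - 5.5t| = 195.
With H = 2, solve 30 x 2 - 5.5t = +/- target for each target:
  t = (30 x 2 - 165) / 5.5 = -19.09 (outside (0, 60))
  t = (30 x 2 + 165) / 5.5 = 40.91
  t = (30 x 2 - 195) / 5.5 = -24.55 (outside (0, 60))
  t = (30 x 2 + 195) / 5.5 = 46.36
Valid solutions in (0, 60): {40.91, 46.36} minutes.
The first occurrence is t = 40.91 minutes.
The hands form a 165-degree angle at 40.91 minutes past 2:00.

Final answer: 40.91 minutes past 2:00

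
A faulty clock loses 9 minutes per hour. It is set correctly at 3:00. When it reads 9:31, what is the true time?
For every 60 true minutes, the faulty clock advances 51 minutes, so 1 faulty-clock minute corresponds to 60/51 true minutes.
From 3:00 to 9:31 on the faulty dial is 391 minutes.
True elapsed: 391 x 60/51 = 460 minutes = 7 hours and 40 minutes.
True time: 3:00 + 7 hours and 40 minutes = 10:40.

Final answer: 10:40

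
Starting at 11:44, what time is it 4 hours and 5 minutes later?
Starting time: 11:44
Adding 5 minutes to 44 minutes: 44 + 5 = 49 minutes
Adding 4 hours: 11 + 4 = 15 - 12 = 3
Final time: 3:49

Final answer: 3:49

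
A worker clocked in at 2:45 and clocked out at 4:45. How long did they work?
From 2:45 to 4:45:
(4 x 60 + 45) - (2 x 60 + 45) = 285 - 165 = 120 minutes
= 2 hours

Final answer: 2 hours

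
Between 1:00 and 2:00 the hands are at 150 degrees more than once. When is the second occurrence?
At t minutes past 1:00, the hour hand is at 30 x 1 + 0.5t degrees and the minute hand is at 6t degrees.
The smaller angle between them is 150 degrees when |30H - 5.5t| = 150 or |30H - 5.5t| = 210.
With H = 1, solve 30 x 1 - 5.5t = +/- target for each target:
  t = (30 x 1 - 150) / 5.5 = -21.82 (outside (0, 60))
  t = (30 x 1 + 150) / 5.5 = 32.73
  t = (30 x 1 - 210) / 5.5 = -32.73 (outside (0, 60))
  t = (30 x 1 + 210) / 5.5 = 43.64
Valid solutions in (0, 60): {32.73, 43.64} minutes.
The second occurrence is t = 43.64 minutes.
The hands form a 150-degree angle at 43.64 minutes past 1:00.

Final answer: 43.64 minutes past 1:00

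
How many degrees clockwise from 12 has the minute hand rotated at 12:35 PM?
The minute hand moves 6 degrees per minute.
At 12:35: 35 x 6 = 210 degrees

Final answer: 210 degrees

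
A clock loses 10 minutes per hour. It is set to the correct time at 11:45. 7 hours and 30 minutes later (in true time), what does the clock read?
For every 60 true minutes, the faulty clock advances 60 - 10 = 50 minutes.
True elapsed: 7 hours and 30 minutes = 450 minutes.
Faulty clock advances: 450 x 50/60 = 375 minutes (drift: 75 minutes behind).
Shown time: 11:45 + 375 minutes = 6:00.

Final answer: 6:00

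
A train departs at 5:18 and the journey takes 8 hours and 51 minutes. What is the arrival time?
Starting time: 5:18
Adding 51 minutes to 18 minutes: 18 + 51 = 69 minutes = 1 hour and 9 minutes
Adding 8 hours: 5 + 8 + 1 (carry) = 14 - 12 = 2
Final time: 2:09

Final answer: 2:09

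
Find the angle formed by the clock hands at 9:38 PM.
Hour hand position: 9 x 30 + 38 x 0.5 = 289 degrees
Minute hand position: 38 x 6 = 228 degrees
Difference: |289 - 228| = 61 degrees
The angle between the hands is 61 degrees

Final answer: 61 degrees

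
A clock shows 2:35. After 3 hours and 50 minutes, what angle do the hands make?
First find the time 3 hours and 50 minutes after 2:35.
Total minutes: 2 x 60 + 35 + 3 x 60 + 50 = 385.
385 mod 720 = 385 minutes = 6:25.
Now compute the angle at 6:25:
Hour hand: 6 x 30 + 25 x 0.5 = 192.5 degrees
Minute hand: 25 x 6 = 150 degrees
Difference: |192.5 - 150| = 42.5 degrees
The angle is 42.5 degrees

Final answer: 42.5 degrees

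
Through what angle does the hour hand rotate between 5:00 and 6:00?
The hour hand moves 0.5 degrees per minute.
Time elapsed: 6:00 - 5:00 = 60 minutes
Angular displacement: 60 x 0.5 = 30 degrees

Final answer: 30 degrees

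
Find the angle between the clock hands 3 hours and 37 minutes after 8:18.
First find the time 3 hours and 37 minutes after 8:18.
Total minutes: 8 x 60 + 18 + 3 x 60 + 37 = 715.
715 mod 720 = 715 minutes = 11:55.
Now compute the angle at 11:55:
Hour hand: 11 x 30 + 55 x 0.5 = 357.5 degrees
Minute hand: 55 x 6 = 330 degrees
Difference: |357.5 - 330| = 27.5 degrees
The angle is 27.5 degrees

Final answer: 27.5 degrees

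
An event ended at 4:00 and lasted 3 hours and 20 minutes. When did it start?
Starting time: 4:00 = 240 total minutes past 12:00
Subtracting: 3 hours and 20 minutes = 200 minutes
240 - 200 = 40 minutes
= 40 minutes past 12:00 = 12:40

Final answer: 12:40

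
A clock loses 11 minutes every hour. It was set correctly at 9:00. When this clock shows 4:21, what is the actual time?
For every 60 true minutes, the faulty clock advances 49 minutes, so 1 faulty-clock minute corresponds to 60/49 true minutes.
From 9:00 to 4:21 on the faulty dial is 441 minutes.
True elapsed: 441 x 60/49 = 540 minutes = 9 hours.
True time: 9:00 + 9 hours = 6:00.

Final answer: 6:00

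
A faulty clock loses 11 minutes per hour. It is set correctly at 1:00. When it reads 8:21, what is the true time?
For every 60 true minutes, the faulty clock advances 49 minutes, so 1 faulty-clock minute corresponds to 60/49 true minutes.
From 1:00 to 8:21 on the faulty dial is 441 minutes.
True elapsed: 441 x 60/49 = 540 minutes = 9 hours.
True time: 1:00 + 9 hours = 10:00.

Final answer: 10:00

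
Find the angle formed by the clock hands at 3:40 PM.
Hour hand position: 3 x 30 + 40 x 0.5 = 110 degrees
Minute hand position: 40 x 6 = 240 degrees
Difference: |110 - 240| = 130 degrees
The angle between the hands is 130 degrees

Final answer: 130 degrees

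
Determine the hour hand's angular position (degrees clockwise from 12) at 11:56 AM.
The hour hand moves 30 degrees per hour and 0.5 degrees per minute.
At 11:56: (11) x 30 + 56 x 0.5 = 330 + 28 = 358 degrees

Final answer: 358 degrees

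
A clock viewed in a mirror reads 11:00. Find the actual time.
Reflection across the vertical (12-6) axis maps a hand at angle A degrees to (360 - A) degrees, which sends a reading of T minutes past 12:00 to (720 - T) minutes past 12:00.
Mirror reads 11:00 = 660 minutes past 12:00.
Actual time: (720 - 660) mod 720 = 60 minutes = 1:00.

Final answer: 1:00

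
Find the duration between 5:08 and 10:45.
From 5:08 to 10:45:
(10 x 60 + 45) - (5 x 60 + 8) = 645 - 308 = 337 minutes
= 5 hours and 37 minutes

Final answer: 5 hours and 37 minutes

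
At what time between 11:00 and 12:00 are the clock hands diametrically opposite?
For hands to be 180 degrees apart: |30H - 5.5t| = 180
With H = 11: t = (30 x 11 + 180)/5.5 = 92.73 or t = (30 x 11 - 180)/5.5 = 27.27
First valid solution (0 < t < 60): t = 27.27 minutes
The hands are opposite at 27.27 minutes past 11:00.

Final answer: 27.27 minutes past 11:00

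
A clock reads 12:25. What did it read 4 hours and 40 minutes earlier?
Starting time: 12:25 = 25 total minutes past 12:00
Subtracting: 4 hours and 40 minutes = 280 minutes
25 - 280 = -255 (negative, add 12 hours = 720) = 465 minutes
= 7 hours and 45 minutes past 12:00 = 7:45

Final answer: 7:45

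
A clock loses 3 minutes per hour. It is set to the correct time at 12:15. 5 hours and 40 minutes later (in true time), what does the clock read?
For every 60 true minutes, the faulty clock advances 60 - 3 = 57 minutes.
True elapsed: 5 hours and 40 minutes = 340 minutes.
Faulty clock advances: 340 x 57/60 = 323 minutes (drift: 17 minutes behind).
Shown time: 12:15 + 323 minutes = 5:38.

Final answer: 5:38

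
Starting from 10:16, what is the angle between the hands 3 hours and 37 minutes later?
First find the time 3 hours and 37 minutes after 10:16.
Total minutes: 10 x 60 + 16 + 3 x 60 + 37 = 833.
833 mod 720 = 113 minutes = 1:53.
Now compute the angle at 1:53:
Hour hand: 1 x 30 + 53 x 0.5 = 56.5 degrees
Minute hand: 53 x 6 = 318 degrees
Difference: |56.5 - 318| = 261.5 degrees
Smaller angle: 360 - 261.5 = 98.5 degrees

Final answer: 98.5 degrees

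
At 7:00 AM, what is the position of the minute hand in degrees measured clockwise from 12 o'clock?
The minute hand moves 6 degrees per minute.
At 7:00: 0 x 6 = 0 degrees

Final answer: 0 degrees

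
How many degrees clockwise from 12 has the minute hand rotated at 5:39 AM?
The minute hand moves 6 degrees per minute.
At 5:39: 39 x 6 = 234 degrees

Final answer: 234 degrees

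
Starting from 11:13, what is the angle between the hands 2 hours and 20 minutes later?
First find the time 2 hours and 20 minutes after 11:13.
Total minutes: 11 x 60 + 13 + 2 x 60 + 20 = 813.
813 mod 720 = 93 minutes = 1:33.
Now compute the angle at 1:33:
Hour hand: 1 x 30 + 33 x 0.5 = 46.5 degrees
Minute hand: 33 x 6 = 198 degrees
Difference: |46.5 - 198| = 151.5 degrees
The angle is 151.5 degrees

Final answer: 151.5 degrees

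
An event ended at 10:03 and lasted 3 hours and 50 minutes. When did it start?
Starting time: 10:03 = 603 total minutes past 12:00
Subtracting: 3 hours and 50 minutes = 230 minutes
603 - 230 = 373 minutes
= 6 hours and 13 minutes past 12:00 = 6:13

Final answer: 6:13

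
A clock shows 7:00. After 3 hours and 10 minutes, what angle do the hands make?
First find the time 3 hours and 10 minutes after 7:00.
Total minutes: 7 x 60 + 0 + 3 x 60 + 10 = 610.
610 mod 720 = 610 minutes = 10:10.
Now compute the angle at 10:10:
Hour hand: 10 x 30 + 10 x 0.5 = 305 degrees
Minute hand: 10 x 6 = 60 degrees
Difference: |305 - 60| = 245 degrees
Smaller angle: 360 - 245 = 115 degrees

Final answer: 115 degrees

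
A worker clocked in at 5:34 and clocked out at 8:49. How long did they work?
From 5:34 to 8:49:
(8 x 60 + 49) - (5 x 60 + 34) = 529 - 334 = 195 minutes
= 3 hours and 15 minutes

Final answer: 3 hours and 15 minutes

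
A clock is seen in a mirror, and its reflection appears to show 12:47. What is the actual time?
Reflection across the vertical (12-6) axis maps a hand at angle A degrees to (360 - A) degrees, which sends a reading of T minutes past 12:00 to (720 - T) minutes past 12:00.
Mirror reads 12:47 = 47 minutes past 12:00.
Actual time: (720 - 47) mod 720 = 673 minutes = 11:13.

Final answer: 11:13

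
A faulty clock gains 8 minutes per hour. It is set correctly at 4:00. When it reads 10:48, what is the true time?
For every 60 true minutes, the faulty clock advances 68 minutes, so 1 faulty-clock minute corresponds to 60/68 true minutes.
From 4:00 to 10:48 on the faulty dial is 408 minutes.
True elapsed: 408 x 60/68 = 360 minutes = 6 hours.
True time: 4:00 + 6 hours = 10:00.

Final answer: 10:00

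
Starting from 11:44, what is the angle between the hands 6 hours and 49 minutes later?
First find the time 6 hours and 49 minutes after 11:44.
Total minutes: 11 x 60 + 44 + 6 x 60 + 49 = 1113.
1113 mod 720 = 393 minutes = 6:33.
Now compute the angle at 6:33:
Hour hand: 6 x 30 + 33 x 0.5 = 196.5 degrees
Minute hand: 33 x 6 = 198 degrees
Difference: |196.5 - 198| = 1.5 degrees
The angle is 1.5 degrees

Final answer: 1.5 degrees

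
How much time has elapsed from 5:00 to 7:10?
From 5:00 to 7:10:
(7 x 60 + 10) - (5 x 60 + 0) = 430 - 300 = 130 minutes
= 2 hours and 10 minutes

Final answer: 2 hours and 10 minutes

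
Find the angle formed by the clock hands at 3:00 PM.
Hour hand position: 3 x 30 + 0 x 0.5 = 90 degrees
Minute hand position: 0 x 6 = 0 degrees
Difference: |90 - 0| = 90 degrees
The angle between the hands is 90 degrees

Final answer: 90 degrees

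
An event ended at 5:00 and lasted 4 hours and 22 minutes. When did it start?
Starting time: 5:00 = 300 total minutes past 12:00
Subtracting: 4 hours and 22 minutes = 262 minutes
300 - 262 = 38 minutes
= 38 minutes past 12:00 = 12:38

Final answer: 12:38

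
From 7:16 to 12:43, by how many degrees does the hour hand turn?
The hour hand moves 0.5 degrees per minute.
Time elapsed: 12:43 - 7:16 = 327 minutes
Angular displacement: 327 x 0.5 = 163.5 degrees

Final answer: 163.5 degrees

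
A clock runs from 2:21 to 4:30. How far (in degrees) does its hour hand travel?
The hour hand moves 0.5 degrees per minute.
Time elapsed: 4:30 - 2:21 = 129 minutes
Angular displacement: 129 x 0.5 = 64.5 degrees

Final answer: 64.5 degrees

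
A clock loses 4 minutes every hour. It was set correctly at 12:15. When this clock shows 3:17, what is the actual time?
For every 60 true minutes, the faulty clock advances 56 minutes, so 1 faulty-clock minute corresponds to 60/56 true minutes.
From 12:15 to 3:17 on the faulty dial is 182 minutes.
True elapsed: 182 x 60/56 = 195 minutes = 3 hours and 15 minutes.
True time: 12:15 + 3 hours and 15 minutes = 3:30.

Final answer: 3:30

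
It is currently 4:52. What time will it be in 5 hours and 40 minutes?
Starting time: 4:52
Adding 40 minutes to 52 minutes: 52 + 40 = 92 minutes = 1 hour and 32 minutes
Adding 5 hours: 4 + 5 + 1 (carry) = 10
Final time: 10:32

Final answer: 10:32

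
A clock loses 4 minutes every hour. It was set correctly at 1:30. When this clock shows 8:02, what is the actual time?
For every 60 true minutes, the faulty clock advances 56 minutes, so 1 faulty-clock minute corresponds to 60/56 true minutes.
From 1:30 to 8:02 on the faulty dial is 392 minutes.
True elapsed: 392 x 60/56 = 420 minutes = 7 hours.
True time: 1:30 + 7 hours = 8:30.

Final answer: 8:30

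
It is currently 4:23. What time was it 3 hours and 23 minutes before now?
Starting time: 4:23 = 263 total minutes past 12:00
Subtracting: 3 hours and 23 minutes = 203 minutes
263 - 203 = 60 minutes
= 1 hour past 12:00 = 1:00

Final answer: 1:00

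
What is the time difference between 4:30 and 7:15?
From 4:30 to 7:15:
(7 x 60 + 15) - (4 x 60 + 30) = 435 - 270 = 165 minutes
= 2 hours and 45 minutes

Final answer: 2 hours and 45 minutes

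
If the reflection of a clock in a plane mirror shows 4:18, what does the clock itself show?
Reflection across the vertical (12-6) axis maps a hand at angle A degrees to (360 - A) degrees, which sends a reading of T minutes past 12:00 to (720 - T) minutes past 12:00.
Mirror reads 4:18 = 258 minutes past 12:00.
Actual time: (720 - 258) mod 720 = 462 minutes = 7:42.

Final answer: 7:42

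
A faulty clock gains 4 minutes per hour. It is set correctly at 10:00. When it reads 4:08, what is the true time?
For every 60 true minutes, the faulty clock advances 64 minutes, so 1 faulty-clock minute corresponds to 60/64 true minutes.
From 10:00 to 4:08 on the faulty dial is 368 minutes.
True elapsed: 368 x 60/64 = 345 minutes = 5 hours and 45 minutes.
True time: 10:00 + 5 hours and 45 minutes = 3:45.

Final answer: 3:45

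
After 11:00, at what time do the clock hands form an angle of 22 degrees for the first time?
At t minutes past 11:00, the hour hand is at 30 x 11 + 0.5t degrees and the minute hand is at 6t degrees.
The smaller angle between them is 22 degrees when |30H - 5.5t| = 22 or |30H - 5.5t| = 338.
With H = 11, solve 30 x 11 - 5.5t = +/- target for each target:
  t = (30 x 11 - 22) / 5.5 = 56
  t = (30 x 11 + 22) / 5.5 = 64 (outside (0, 60))
  t = (30 x 11 - 338) / 5.5 = -1.45 (outside (0, 60))
  t = (30 x 11 + 338) / 5.5 = 121.45 (outside (0, 60))
Valid solutions in (0, 60): {56} minutes.
The first occurrence is t = 56 minutes.
The hands form a 22-degree angle at 56 minutes past 11:00.

Final answer: 56 minutes past 11:00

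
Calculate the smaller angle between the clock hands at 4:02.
Hour hand position: 4 x 30 + 2 x 0.5 = 121 degrees
Minute hand position: 2 x 6 = 12 degrees
Difference: |121 - 12| = 109 degrees
The angle between the hands is 109 degrees

Final answer: 109 degrees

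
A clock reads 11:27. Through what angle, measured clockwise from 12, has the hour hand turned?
The hour hand moves 30 degrees per hour and 0.5 degrees per minute.
At 11:27: (11) x 30 + 27 x 0.5 = 330 + 13.5 = 343.5 degrees

Final answer: 343.5 degrees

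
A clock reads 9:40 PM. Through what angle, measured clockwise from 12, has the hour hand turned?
The hour hand moves 30 degrees per hour and 0.5 degrees per minute.
At 9:40: (9) x 30 + 40 x 0.5 = 270 + 20 = 290 degrees

Final answer: 290 degrees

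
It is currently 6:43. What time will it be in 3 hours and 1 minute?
Starting time: 6:43
Adding 1 minute to 43 minutes: 43 + 1 = 44 minutes
Adding 3 hours: 6 + 3 = 9
Final time: 9:44

Final answer: 9:44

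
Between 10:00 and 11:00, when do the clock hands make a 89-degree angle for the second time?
At t minutes past 10:00, the hour hand is at 30 x 10 + 0.5t degrees and the minute hand is at 6t degrees.
The smaller angle between them is 89 degrees when |30H - 5.5t| = 89 or |30H - 5.5t| = 271.
With H = 10, solve 30 x 10 - 5.5t = +/- target for each target:
  t = (30 x 10 - 89) / 5.5 = 38.36
  t = (30 x 10 + 89) / 5.5 = 70.73 (outside (0, 60))
  t = (30 x 10 - 271) / 5.5 = 5.27
  t = (30 x 10 + 271) / 5.5 = 103.82 (outside (0, 60))
Valid solutions in (0, 60): {5.27, 38.36} minutes.
The second occurrence is t = 38.36 minutes.
The hands form a 89-degree angle at 38.36 minutes past 10:00.

Final answer: 38.36 minutes past 10:00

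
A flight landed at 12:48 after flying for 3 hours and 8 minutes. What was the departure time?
Starting time: 12:48 = 48 total minutes past 12:00
Subtracting: 3 hours and 8 minutes = 188 minutes
48 - 188 = -140 (negative, add 12 hours = 720) = 580 minutes
= 9 hours and 40 minutes past 12:00 = 9:40

Final answer: 9:40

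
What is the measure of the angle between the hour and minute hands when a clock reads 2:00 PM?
Hour hand position: 2 x 30 + 0 x 0.5 = 60 degrees
Minute hand position: 0 x 6 = 0 degrees
Difference: |60 - 0| = 60 degrees
The angle between the hands is 60 degrees

Final answer: 60 degrees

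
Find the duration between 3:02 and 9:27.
From 3:02 to 9:27:
(9 x 60 + 27) - (3 x 60 + 2) = 567 - 182 = 385 minutes
= 6 hours and 25 minutes

Final answer: 6 hours and 25 minutes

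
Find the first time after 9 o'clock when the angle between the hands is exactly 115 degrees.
At t minutes past 9:00, the hour hand is at 30 x 9 + 0.5t degrees and the minute hand is at 6t degrees.
The smaller angle between them is 115 degrees when |30H - 5.5t| = 115 or |30H - 5.5t| = 245.
With H = 9, solve 30 x 9 - 5.5t = +/- target for each target:
  t = (30 x 9 - 115) / 5.5 = 28.18
  t = (30 x 9 + 115) / 5.5 = 70 (outside (0, 60))
  t = (30 x 9 - 245) / 5.5 = 4.55
  t = (30 x 9 + 245) / 5.5 = 93.64 (outside (0, 60))
Valid solutions in (0, 60): {4.55, 28.18} minutes.
The first occurrence is t = 4.55 minutes.
The hands form a 115-degree angle at 4.55 minutes past 9:00.

Final answer: 4.55 minutes past 9:00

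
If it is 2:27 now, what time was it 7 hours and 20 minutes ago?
Starting time: 2:27 = 147 total minutes past 12:00
Subtracting: 7 hours and 20 minutes = 440 minutes
147 - 440 = -293 (negative, add 12 hours = 720) = 427 minutes
= 7 hours and 7 minutes past 12:00 = 7:07

Final answer: 7:07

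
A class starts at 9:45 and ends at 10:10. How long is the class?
From 9:45 to 10:10:
(10 x 60 + 10) - (9 x 60 + 45) = 610 - 585 = 25 minutes
= 25 minutes

Final answer: 25 minutes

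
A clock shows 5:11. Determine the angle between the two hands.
Hour hand position: 5 x 30 + 11 x 0.5 = 155.5 degrees
Minute hand position: 11 x 6 = 66 degrees
Difference: |155.5 - 66| = 89.5 degrees
The angle between the hands is 89.5 degrees

Final answer: 89.5 degrees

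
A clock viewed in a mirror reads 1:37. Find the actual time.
Reflection across the vertical (12-6) axis maps a hand at angle A degrees to (360 - A) degrees, which sends a reading of T minutes past 12:00 to (720 - T) minutes past 12:00.
Mirror reads 1:37 = 97 minutes past 12:00.
Actual time: (720 - 97) mod 720 = 623 minutes = 10:23.

Final answer: 10:23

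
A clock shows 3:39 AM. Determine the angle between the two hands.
Hour hand position: 3 x 30 + 39 x 0.5 = 109.5 degrees
Minute hand position: 39 x 6 = 234 degrees
Difference: |109.5 - 234| = 124.5 degrees
The angle between the hands is 124.5 degrees

Final answer: 124.5 degrees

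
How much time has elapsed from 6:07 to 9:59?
From 6:07 to 9:59:
(9 x 60 + 59) - (6 x 60 + 7) = 599 - 367 = 232 minutes
= 3 hours and 52 minutes

Final answer: 3 hours and 52 minutes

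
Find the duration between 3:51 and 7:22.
From 3:51 to 7:22:
(7 x 60 + 22) - (3 x 60 + 51) = 442 - 231 = 211 minutes
= 3 hours and 31 minutes

Final answer: 3 hours and 31 minutes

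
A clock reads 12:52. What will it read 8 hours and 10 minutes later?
Starting time: 12:52
Adding 10 minutes to 52 minutes: 52 + 10 = 62 minutes = 1 hour and 2 minutes
Adding 8 hours: 12 + 8 + 1 (carry) = 21 - 12 = 9
Final time: 9:02

Final answer: 9:02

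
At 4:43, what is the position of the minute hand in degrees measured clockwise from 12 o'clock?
The minute hand moves 6 degrees per minute.
At 4:43: 43 x 6 = 258 degrees

Final answer: 258 degrees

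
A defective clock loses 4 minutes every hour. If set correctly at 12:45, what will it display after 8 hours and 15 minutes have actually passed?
For every 60 true minutes, the faulty clock advances 60 - 4 = 56 minutes.
True elapsed: 8 hours and 15 minutes = 495 minutes.
Faulty clock advances: 495 x 56/60 = 462 minutes (drift: 33 minutes behind).
Shown time: 12:45 + 462 minutes = 8:27.

Final answer: 8:27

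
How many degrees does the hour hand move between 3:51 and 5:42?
The hour hand moves 0.5 degrees per minute.
Time elapsed: 5:42 - 3:51 = 111 minutes
Angular displacement: 111 x 0.5 = 55.5 degrees

Final answer: 55.5 degrees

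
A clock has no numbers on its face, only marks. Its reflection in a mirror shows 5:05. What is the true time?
Reflection across the vertical (12-6) axis maps a hand at angle A degrees to (360 - A) degrees, which sends a reading of T minutes past 12:00 to (720 - T) minutes past 12:00.
Mirror reads 5:05 = 305 minutes past 12:00.
Actual time: (720 - 305) mod 720 = 415 minutes = 6:55.

Final answer: 6:55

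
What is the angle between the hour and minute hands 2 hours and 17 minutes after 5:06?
First find the time 2 hours and 17 minutes after 5:06.
Total minutes: 5 x 60 + 6 + 2 x 60 + 17 = 443.
443 mod 720 = 443 minutes = 7:23.
Now compute the angle at 7:23:
Hour hand: 7 x 30 + 23 x 0.5 = 221.5 degrees
Minute hand: 23 x 6 = 138 degrees
Difference: |221.5 - 138| = 83.5 degrees
The angle is 83.5 degrees

Final answer: 83.5 degrees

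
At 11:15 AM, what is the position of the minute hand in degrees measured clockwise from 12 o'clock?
The minute hand moves 6 degrees per minute.
At 11:15: 15 x 6 = 90 degrees

Final answer: 90 degrees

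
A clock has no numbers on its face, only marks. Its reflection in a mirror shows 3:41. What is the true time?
Reflection across the vertical (12-6) axis maps a hand at angle A degrees to (360 - A) degrees, which sends a reading of T minutes past 12:00 to (720 - T) minutes past 12:00.
Mirror reads 3:41 = 221 minutes past 12:00.
Actual time: (720 - 221) mod 720 = 499 minutes = 8:19.

Final answer: 8:19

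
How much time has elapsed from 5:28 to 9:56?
From 5:28 to 9:56:
(9 x 60 + 56) - (5 x 60 + 28) = 596 - 328 = 268 minutes
= 4 hours and 28 minutes

Final answer: 4 hours and 28 minutes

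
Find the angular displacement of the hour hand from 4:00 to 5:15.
The hour hand moves 0.5 degrees per minute.
Time elapsed: 5:15 - 4:00 = 75 minutes
Angular displacement: 75 x 0.5 = 37.5 degrees

Final answer: 37.5 degrees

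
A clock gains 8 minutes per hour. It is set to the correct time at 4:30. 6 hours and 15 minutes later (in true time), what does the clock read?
For every 60 true minutes, the faulty clock advances 60 + 8 = 68 minutes.
True elapsed: 6 hours and 15 minutes = 375 minutes.
Faulty clock advances: 375 x 68/60 = 425 minutes (drift: 50 minutes ahead).
Shown time: 4:30 + 425 minutes = 11:35.

Final answer: 11:35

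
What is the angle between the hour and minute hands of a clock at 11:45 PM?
Hour hand position: 11 x 30 + 45 x 0.5 = 352.5 degrees
Minute hand position: 45 x 6 = 270 degrees
Difference: |352.5 - 270| = 82.5 degrees
The angle between the hands is 82.5 degrees

Final answer: 82.5 degrees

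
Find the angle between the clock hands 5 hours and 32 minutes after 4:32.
First find the time 5 hours and 32 minutes after 4:32.
Total minutes: 4 x 60 + 32 + 5 x 60 + 32 = 604.
604 mod 720 = 604 minutes = 10:04.
Now compute the angle at 10:04:
Hour hand: 10 x 30 + 4 x 0.5 = 302 degrees
Minute hand: 4 x 6 = 24 degrees
Difference: |302 - 24| = 278 degrees
Smaller angle: 360 - 278 = 82 degrees

Final answer: 82 degrees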